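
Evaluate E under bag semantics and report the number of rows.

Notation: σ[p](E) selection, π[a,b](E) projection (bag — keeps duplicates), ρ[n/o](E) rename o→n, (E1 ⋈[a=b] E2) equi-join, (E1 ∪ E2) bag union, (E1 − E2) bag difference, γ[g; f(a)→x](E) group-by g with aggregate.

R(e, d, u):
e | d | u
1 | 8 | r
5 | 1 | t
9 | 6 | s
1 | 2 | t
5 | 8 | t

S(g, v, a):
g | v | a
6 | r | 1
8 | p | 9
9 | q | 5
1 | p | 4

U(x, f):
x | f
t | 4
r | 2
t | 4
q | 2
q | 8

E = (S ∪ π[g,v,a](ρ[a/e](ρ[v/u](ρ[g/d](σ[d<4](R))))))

Stepwise |·|:
  S → 4
  R → 5
  σ[d<4](R) → 2
  ρ[g/d](σ[d<4](R)) → 2
  ρ[v/u](ρ[g/d](σ[d<4](R))) → 2
  ρ[a/e](ρ[v/u](ρ[g/d](σ[d<4](R)))) → 2
  π[g,v,a](ρ[a/e](ρ[v/u](ρ[g/d](σ[d<4](R))))) → 2
  (S ∪ π[g,v,a](ρ[a/e](ρ[v/u](ρ[g/d](σ[d<4](R)))))) → 6

|E| = 6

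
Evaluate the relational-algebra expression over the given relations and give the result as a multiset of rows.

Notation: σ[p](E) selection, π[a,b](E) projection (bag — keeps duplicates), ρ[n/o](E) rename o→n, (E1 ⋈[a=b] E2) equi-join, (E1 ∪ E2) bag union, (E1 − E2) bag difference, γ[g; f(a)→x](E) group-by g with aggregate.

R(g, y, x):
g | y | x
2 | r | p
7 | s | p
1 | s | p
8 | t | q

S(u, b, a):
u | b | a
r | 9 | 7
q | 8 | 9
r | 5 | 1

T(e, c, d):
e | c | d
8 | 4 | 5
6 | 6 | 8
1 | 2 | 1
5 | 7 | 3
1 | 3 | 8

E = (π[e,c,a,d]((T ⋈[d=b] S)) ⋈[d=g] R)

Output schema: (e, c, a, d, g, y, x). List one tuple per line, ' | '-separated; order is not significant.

Per-node cardinality:
  T → 5
  S → 3
  (T ⋈[d=b] S) → 3
  π[e,c,a,d]((T ⋈[d=b] S)) → 3
  R → 4
  (π[e,c,a,d]((T ⋈[d=b] S)) ⋈[d=g] R) → 2

== RESULT ==
e | c | a | d | g | y | x
1 | 3 | 9 | 8 | 8 | t | q
6 | 6 | 9 | 8 | 8 | t | q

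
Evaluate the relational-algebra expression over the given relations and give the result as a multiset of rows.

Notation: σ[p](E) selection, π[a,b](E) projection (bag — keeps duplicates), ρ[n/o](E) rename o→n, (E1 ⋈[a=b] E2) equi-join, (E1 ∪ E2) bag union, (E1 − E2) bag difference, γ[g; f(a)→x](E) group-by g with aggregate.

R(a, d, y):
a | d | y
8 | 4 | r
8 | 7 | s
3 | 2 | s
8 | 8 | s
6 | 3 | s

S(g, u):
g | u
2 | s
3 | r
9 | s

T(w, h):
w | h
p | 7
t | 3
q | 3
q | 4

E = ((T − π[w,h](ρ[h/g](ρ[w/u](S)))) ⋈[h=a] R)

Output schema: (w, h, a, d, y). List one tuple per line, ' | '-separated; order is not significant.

Stepwise |·|:
  T → 4
  S → 3
  ρ[w/u](S) → 3
  ρ[h/g](ρ[w/u](S)) → 3
  π[w,h](ρ[h/g](ρ[w/u](S))) → 3
  (T − π[w,h](ρ[h/g](ρ[w/u](S)))) → 4
  R → 5
  ((T − π[w,h](ρ[h/g](ρ[w/u](S)))) ⋈[h=a] R) → 2

== RESULT ==
w | h | a | d | y
q | 3 | 3 | 2 | s
t | 3 | 3 | 2 | s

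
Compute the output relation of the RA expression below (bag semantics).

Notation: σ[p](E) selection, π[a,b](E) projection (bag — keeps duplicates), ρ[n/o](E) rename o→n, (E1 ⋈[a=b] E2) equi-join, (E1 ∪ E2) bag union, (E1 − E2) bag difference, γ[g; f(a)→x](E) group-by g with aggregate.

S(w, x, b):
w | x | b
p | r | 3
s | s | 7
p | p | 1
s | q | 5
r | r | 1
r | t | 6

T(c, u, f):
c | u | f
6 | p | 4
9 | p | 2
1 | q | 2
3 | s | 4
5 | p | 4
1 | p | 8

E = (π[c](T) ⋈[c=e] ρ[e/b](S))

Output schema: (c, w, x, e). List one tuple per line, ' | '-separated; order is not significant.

Per-node cardinality:
  T → 6
  π[c](T) → 6
  S → 6
  ρ[e/b](S) → 6
  (π[c](T) ⋈[c=e] ρ[e/b](S)) → 7

== RESULT ==
c | w | x | e
1 | p | p | 1
1 | p | p | 1
1 | r | r | 1
1 | r | r | 1
3 | p | r | 3
5 | s | q | 5
6 | r | t | 6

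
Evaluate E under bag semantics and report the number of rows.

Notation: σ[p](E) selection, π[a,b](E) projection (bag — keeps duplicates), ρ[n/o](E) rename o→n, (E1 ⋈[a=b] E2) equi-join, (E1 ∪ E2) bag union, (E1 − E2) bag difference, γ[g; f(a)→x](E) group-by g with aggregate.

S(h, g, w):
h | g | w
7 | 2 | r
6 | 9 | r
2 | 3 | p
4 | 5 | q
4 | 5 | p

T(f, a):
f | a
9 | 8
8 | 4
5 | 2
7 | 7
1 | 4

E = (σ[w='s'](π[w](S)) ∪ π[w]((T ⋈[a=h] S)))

Stepwise |·|:
  S → 5
  π[w](S) → 5
  σ[w='s'](π[w](S)) → 0
  T → 5
  S → 5
  (T ⋈[a=h] S) → 6
  π[w]((T ⋈[a=h] S)) → 6
  (σ[w='s'](π[w](S)) ∪ π[w]((T ⋈[a=h] S))) → 6

|E| = 6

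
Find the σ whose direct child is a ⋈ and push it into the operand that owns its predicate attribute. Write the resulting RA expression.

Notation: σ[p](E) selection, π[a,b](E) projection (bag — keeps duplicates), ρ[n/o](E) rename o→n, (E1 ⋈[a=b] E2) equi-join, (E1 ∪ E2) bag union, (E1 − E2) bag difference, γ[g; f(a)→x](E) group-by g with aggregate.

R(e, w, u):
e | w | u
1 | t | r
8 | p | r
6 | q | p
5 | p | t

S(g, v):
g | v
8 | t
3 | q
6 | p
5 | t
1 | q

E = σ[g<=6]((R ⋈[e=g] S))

σ filters on g, owned by the right side.
E' = (R ⋈[e=g] σ[g<=6](S))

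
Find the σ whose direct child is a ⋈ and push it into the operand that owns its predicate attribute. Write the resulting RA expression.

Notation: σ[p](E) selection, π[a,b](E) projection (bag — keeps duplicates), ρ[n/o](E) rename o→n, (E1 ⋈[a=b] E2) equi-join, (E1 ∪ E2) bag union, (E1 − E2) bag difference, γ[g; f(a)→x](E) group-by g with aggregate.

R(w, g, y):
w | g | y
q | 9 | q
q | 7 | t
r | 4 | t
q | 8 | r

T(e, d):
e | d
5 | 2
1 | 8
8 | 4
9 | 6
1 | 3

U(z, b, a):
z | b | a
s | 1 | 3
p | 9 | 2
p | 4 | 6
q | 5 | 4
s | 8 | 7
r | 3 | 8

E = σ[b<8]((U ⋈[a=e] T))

σ filters on b, owned by the left side.
E' = (σ[b<8](U) ⋈[a=e] T)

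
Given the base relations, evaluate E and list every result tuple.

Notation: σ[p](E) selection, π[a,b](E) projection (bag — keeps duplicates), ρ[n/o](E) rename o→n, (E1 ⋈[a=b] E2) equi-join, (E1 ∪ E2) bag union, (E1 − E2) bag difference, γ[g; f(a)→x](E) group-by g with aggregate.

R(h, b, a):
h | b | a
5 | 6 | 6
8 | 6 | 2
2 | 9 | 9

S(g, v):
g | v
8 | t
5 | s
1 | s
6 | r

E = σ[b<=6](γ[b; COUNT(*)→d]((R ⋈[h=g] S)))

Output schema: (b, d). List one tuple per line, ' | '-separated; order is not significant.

Subexpression sizes:
  R → 3
  S → 4
  (R ⋈[h=g] S) → 2
  γ[b; COUNT(*)→d]((R ⋈[h=g] S)) → 1
  σ[b<=6](γ[b; COUNT(*)→d]((R ⋈[h=g] S))) → 1

== RESULT ==
b | d
6 | 2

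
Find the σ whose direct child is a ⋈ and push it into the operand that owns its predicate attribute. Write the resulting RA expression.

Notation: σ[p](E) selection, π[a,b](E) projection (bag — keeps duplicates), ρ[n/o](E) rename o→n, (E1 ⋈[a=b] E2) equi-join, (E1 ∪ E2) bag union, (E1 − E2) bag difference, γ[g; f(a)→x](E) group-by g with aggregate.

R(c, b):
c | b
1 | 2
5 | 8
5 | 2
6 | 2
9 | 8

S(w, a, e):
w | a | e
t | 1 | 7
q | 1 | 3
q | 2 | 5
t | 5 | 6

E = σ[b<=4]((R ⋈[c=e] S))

σ filters on b, owned by the left side.
E' = (σ[b<=4](R) ⋈[c=e] S)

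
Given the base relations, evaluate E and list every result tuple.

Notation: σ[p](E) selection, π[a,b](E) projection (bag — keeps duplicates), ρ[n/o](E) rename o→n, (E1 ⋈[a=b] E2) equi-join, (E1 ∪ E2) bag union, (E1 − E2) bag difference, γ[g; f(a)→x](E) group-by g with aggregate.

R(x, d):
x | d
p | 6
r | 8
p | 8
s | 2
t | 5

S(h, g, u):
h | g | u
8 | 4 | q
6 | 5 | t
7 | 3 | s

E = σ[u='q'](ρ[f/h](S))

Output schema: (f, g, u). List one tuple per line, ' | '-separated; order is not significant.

Row counts bottom-up:
  S → 3
  ρ[f/h](S) → 3
  σ[u='q'](ρ[f/h](S)) → 1

== RESULT ==
f | g | u
8 | 4 | q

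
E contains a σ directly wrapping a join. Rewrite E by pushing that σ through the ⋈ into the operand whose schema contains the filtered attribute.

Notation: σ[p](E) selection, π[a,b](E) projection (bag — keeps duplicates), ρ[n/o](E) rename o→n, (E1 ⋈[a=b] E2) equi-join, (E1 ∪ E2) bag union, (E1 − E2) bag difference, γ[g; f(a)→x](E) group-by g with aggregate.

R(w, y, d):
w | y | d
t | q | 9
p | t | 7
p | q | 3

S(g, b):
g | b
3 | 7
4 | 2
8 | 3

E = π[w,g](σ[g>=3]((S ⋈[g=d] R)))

σ filters on g, owned by the left side.
E' = π[w,g]((σ[g>=3](S) ⋈[g=d] R))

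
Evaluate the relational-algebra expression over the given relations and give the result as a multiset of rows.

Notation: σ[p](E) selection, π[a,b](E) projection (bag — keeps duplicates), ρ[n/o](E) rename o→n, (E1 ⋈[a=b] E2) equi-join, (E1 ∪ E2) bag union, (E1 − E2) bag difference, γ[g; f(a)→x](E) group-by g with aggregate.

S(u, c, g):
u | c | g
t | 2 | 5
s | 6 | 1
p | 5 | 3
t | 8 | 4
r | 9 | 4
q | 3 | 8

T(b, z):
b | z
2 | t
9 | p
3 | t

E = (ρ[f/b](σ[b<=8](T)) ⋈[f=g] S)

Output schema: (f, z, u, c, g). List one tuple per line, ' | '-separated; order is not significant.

Stepwise |·|:
  T → 3
  σ[b<=8](T) → 2
  ρ[f/b](σ[b<=8](T)) → 2
  S → 6
  (ρ[f/b](σ[b<=8](T)) ⋈[f=g] S) → 1

== RESULT ==
f | z | u | c | g
3 | t | p | 5 | 3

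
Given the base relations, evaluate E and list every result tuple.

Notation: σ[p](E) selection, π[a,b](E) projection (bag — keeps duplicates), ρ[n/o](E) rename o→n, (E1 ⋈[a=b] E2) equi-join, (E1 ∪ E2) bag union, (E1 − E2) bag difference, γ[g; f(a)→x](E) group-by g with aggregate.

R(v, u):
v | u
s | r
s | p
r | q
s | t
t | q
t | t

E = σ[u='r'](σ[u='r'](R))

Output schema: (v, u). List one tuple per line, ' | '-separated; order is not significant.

Per-node cardinality:
  R → 6
  σ[u='r'](R) → 1
  σ[u='r'](σ[u='r'](R)) → 1

== RESULT ==
v | u
s | r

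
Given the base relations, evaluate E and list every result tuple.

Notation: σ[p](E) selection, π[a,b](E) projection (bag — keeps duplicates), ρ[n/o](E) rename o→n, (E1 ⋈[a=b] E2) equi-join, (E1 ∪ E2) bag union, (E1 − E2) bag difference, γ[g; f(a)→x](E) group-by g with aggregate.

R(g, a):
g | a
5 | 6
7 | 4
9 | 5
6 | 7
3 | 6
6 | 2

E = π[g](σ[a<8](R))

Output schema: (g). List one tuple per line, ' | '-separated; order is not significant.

Stepwise |·|:
  R → 6
  σ[a<8](R) → 6
  π[g](σ[a<8](R)) → 6

== RESULT ==
g
3
5
6
6
7
9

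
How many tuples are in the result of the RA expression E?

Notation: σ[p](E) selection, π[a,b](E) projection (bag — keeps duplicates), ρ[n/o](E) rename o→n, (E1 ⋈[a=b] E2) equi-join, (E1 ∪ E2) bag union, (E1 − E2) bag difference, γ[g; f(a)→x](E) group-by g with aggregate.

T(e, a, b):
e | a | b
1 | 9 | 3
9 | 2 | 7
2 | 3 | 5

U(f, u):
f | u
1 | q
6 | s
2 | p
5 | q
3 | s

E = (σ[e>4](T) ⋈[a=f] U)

Row counts bottom-up:
  T → 3
  σ[e>4](T) → 1
  U → 5
  (σ[e>4](T) ⋈[a=f] U) → 1

|E| = 1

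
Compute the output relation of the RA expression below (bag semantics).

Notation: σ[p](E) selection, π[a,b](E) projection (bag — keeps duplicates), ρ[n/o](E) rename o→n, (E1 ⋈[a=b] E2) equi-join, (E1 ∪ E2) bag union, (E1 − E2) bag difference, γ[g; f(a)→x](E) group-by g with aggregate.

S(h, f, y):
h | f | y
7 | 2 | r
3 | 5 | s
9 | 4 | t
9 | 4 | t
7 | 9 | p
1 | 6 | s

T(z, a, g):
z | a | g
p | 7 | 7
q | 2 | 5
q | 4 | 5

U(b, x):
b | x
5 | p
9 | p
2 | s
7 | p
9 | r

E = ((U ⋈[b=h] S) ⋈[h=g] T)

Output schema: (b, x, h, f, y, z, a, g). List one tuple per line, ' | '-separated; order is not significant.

Stepwise |·|:
  U → 5
  S → 6
  (U ⋈[b=h] S) → 6
  T → 3
  ((U ⋈[b=h] S) ⋈[h=g] T) → 2

== RESULT ==
b | x | h | f | y | z | a | g
7 | p | 7 | 2 | r | p | 7 | 7
7 | p | 7 | 9 | p | p | 7 | 7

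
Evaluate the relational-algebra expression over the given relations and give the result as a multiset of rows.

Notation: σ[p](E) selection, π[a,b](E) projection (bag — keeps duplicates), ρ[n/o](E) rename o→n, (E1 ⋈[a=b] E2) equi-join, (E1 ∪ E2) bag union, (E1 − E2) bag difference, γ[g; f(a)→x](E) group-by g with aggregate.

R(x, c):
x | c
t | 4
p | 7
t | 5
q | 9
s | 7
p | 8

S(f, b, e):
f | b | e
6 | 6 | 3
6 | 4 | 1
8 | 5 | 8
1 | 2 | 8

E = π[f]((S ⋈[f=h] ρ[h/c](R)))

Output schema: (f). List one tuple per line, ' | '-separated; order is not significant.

Subexpression sizes:
  S → 4
  R → 6
  ρ[h/c](R) → 6
  (S ⋈[f=h] ρ[h/c](R)) → 1
  π[f]((S ⋈[f=h] ρ[h/c](R))) → 1

== RESULT ==
f
8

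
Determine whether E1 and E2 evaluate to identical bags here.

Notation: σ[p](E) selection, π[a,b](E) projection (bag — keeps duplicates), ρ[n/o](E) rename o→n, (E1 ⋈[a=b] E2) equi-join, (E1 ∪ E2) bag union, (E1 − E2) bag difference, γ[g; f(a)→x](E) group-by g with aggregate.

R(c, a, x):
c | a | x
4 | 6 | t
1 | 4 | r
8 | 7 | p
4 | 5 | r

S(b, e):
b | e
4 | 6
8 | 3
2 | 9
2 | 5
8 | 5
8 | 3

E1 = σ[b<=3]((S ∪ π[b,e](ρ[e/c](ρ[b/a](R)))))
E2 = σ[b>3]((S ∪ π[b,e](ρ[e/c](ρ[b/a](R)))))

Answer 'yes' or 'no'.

E1 row counts bottom-up:
  S → 6
  R → 4
  ρ[b/a](R) → 4
  ρ[e/c](ρ[b/a](R)) → 4
  π[b,e](ρ[e/c](ρ[b/a](R))) → 4
  (S ∪ π[b,e](ρ[e/c](ρ[b/a](R)))) → 10
  σ[b<=3]((S ∪ π[b,e](ρ[e/c](ρ[b/a](R))))) → 2
E2 row counts bottom-up:
  S → 6
  R → 4
  ρ[b/a](R) → 4
  ρ[e/c](ρ[b/a](R)) → 4
  π[b,e](ρ[e/c](ρ[b/a](R))) → 4
  (S ∪ π[b,e](ρ[e/c](ρ[b/a](R)))) → 10
  σ[b>3]((S ∪ π[b,e](ρ[e/c](ρ[b/a](R))))) → 8

E1 result:
b | e
2 | 5
2 | 9
E2 result:
b | e
4 | 1
4 | 6
5 | 4
6 | 4
7 | 8
8 | 3
8 | 3
8 | 5
Witness: (5, 4) appears 0× in E1 but 1× in E2.

no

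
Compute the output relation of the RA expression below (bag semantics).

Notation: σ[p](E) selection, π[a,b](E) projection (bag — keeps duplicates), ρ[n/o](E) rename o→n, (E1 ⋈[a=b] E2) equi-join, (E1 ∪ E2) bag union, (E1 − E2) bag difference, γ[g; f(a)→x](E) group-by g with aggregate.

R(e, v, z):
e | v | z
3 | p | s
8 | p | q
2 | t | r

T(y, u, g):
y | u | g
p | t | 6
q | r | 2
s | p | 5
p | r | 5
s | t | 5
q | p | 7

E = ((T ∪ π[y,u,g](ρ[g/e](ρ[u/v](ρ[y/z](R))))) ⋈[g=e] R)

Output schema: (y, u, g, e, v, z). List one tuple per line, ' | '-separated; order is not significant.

Per-node cardinality:
  T → 6
  R → 3
  ρ[y/z](R) → 3
  ρ[u/v](ρ[y/z](R)) → 3
  ρ[g/e](ρ[u/v](ρ[y/z](R))) → 3
  π[y,u,g](ρ[g/e](ρ[u/v](ρ[y/z](R)))) → 3
  (T ∪ π[y,u,g](ρ[g/e](ρ[u/v](ρ[y/z](R))))) → 9
  R → 3
  ((T ∪ π[y,u,g](ρ[g/e](ρ[u/v](ρ[y/z](R))))) ⋈[g=e] R) → 4

== RESULT ==
y | u | g | e | v | z
q | p | 8 | 8 | p | q
q | r | 2 | 2 | t | r
r | t | 2 | 2 | t | r
s | p | 3 | 3 | p | s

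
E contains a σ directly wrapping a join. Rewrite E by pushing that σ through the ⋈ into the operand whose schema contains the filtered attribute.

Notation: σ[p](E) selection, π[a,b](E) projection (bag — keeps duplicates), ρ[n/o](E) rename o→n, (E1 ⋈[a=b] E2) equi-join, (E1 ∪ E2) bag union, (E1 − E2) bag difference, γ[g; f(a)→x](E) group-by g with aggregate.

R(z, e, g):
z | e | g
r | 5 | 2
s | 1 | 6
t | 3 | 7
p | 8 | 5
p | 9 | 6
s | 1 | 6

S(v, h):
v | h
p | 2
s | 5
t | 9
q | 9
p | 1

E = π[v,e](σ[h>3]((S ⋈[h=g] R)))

σ filters on h, owned by the left side.
E' = π[v,e]((σ[h>3](S) ⋈[h=g] R))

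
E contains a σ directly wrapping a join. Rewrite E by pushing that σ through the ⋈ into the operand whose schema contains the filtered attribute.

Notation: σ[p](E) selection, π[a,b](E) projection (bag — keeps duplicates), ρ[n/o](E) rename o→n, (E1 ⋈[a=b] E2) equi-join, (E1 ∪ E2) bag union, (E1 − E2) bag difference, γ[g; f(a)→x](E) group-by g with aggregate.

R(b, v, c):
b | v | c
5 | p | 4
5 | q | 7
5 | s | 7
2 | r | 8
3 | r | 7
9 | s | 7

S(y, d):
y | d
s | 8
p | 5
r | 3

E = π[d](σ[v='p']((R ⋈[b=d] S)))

σ filters on v, owned by the left side.
E' = π[d]((σ[v='p'](R) ⋈[b=d] S))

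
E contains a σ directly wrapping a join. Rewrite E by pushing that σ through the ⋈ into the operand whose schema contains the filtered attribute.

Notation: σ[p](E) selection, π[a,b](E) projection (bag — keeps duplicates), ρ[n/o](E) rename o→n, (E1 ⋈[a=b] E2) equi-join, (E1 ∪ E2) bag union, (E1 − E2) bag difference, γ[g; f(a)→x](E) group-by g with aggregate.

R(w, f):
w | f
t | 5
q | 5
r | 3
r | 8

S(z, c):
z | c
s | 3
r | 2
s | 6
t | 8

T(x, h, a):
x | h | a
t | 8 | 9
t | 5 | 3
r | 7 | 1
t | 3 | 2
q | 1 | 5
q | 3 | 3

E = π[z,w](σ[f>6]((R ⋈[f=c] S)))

σ filters on f, owned by the left side.
E' = π[z,w]((σ[f>6](R) ⋈[f=c] S))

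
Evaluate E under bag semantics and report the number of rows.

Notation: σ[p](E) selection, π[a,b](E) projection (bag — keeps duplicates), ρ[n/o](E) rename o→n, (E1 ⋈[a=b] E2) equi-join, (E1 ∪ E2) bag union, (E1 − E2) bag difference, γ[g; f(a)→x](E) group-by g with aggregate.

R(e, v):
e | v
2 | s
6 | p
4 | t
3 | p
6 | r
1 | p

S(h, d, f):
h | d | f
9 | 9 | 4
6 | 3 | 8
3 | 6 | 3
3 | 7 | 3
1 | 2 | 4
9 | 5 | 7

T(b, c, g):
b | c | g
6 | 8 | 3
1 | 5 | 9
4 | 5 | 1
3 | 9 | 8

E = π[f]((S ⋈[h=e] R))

Row counts bottom-up:
  S → 6
  R → 6
  (S ⋈[h=e] R) → 5
  π[f]((S ⋈[h=e] R)) → 5

|E| = 5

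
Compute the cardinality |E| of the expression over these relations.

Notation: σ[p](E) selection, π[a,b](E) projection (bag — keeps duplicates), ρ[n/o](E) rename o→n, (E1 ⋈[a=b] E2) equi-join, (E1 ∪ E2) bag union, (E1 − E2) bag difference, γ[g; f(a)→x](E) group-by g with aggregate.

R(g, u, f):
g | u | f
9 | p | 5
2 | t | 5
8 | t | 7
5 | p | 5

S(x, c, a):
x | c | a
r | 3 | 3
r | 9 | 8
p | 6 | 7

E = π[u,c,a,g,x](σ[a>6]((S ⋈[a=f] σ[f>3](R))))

Subexpression sizes:
  S → 3
  R → 4
  σ[f>3](R) → 4
  (S ⋈[a=f] σ[f>3](R)) → 1
  σ[a>6]((S ⋈[a=f] σ[f>3](R))) → 1
  π[u,c,a,g,x](σ[a>6]((S ⋈[a=f] σ[f>3](R)))) → 1

|E| = 1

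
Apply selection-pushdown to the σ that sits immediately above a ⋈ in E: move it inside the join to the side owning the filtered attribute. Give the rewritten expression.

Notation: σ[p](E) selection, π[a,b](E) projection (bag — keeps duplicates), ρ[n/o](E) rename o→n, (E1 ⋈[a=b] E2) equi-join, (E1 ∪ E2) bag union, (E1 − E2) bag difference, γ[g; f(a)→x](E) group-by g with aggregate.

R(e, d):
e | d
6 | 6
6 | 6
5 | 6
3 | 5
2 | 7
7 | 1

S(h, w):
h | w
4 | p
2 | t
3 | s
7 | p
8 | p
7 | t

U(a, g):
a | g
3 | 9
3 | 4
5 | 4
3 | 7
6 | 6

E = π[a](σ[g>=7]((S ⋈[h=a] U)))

σ filters on g, owned by the right side.
E' = π[a]((S ⋈[h=a] σ[g>=7](U)))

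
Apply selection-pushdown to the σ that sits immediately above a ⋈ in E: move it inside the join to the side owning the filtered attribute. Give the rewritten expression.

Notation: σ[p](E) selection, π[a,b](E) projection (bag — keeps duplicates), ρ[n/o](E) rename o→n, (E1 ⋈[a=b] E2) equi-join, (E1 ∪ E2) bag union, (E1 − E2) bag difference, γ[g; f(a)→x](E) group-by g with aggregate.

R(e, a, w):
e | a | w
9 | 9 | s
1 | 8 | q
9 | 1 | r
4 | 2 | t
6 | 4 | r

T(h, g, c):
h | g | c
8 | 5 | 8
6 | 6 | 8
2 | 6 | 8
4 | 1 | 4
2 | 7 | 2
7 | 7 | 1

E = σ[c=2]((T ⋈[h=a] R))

σ filters on c, owned by the left side.
E' = (σ[c=2](T) ⋈[h=a] R)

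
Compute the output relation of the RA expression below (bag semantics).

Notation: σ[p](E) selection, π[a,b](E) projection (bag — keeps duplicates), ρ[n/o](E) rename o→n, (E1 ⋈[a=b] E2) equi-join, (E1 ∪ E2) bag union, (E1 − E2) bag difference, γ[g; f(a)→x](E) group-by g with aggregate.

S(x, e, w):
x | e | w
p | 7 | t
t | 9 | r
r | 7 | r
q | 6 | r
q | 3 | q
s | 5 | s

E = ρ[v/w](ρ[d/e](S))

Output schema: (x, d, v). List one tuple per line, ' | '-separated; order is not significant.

Stepwise |·|:
  S → 6
  ρ[d/e](S) → 6
  ρ[v/w](ρ[d/e](S)) → 6

== RESULT ==
x | d | v
p | 7 | t
q | 3 | q
q | 6 | r
r | 7 | r
s | 5 | s
t | 9 | r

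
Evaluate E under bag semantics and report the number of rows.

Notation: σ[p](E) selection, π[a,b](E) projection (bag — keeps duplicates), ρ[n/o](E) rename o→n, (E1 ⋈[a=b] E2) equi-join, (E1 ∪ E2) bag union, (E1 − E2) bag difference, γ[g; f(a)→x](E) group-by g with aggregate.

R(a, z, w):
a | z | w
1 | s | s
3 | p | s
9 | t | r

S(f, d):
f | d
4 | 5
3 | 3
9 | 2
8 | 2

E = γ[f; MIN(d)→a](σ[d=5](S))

Per-node cardinality:
  S → 4
  σ[d=5](S) → 1
  γ[f; MIN(d)→a](σ[d=5](S)) → 1

|E| = 1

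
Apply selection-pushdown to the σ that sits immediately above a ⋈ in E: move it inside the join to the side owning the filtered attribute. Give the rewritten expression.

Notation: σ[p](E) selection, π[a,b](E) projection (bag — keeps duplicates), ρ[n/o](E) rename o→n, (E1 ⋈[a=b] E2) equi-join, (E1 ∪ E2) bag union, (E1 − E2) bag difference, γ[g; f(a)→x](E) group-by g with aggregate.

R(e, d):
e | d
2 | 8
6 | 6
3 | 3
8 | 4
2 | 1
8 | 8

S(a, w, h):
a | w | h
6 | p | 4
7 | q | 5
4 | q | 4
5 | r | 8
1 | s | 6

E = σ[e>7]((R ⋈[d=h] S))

σ filters on e, owned by the left side.
E' = (σ[e>7](R) ⋈[d=h] S)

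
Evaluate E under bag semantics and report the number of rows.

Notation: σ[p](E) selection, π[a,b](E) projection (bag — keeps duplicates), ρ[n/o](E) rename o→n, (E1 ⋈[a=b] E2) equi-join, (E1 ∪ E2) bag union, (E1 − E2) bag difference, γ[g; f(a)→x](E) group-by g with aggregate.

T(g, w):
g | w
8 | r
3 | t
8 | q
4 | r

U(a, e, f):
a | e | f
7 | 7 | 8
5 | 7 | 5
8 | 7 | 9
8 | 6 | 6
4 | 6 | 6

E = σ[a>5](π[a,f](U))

Per-node cardinality:
  U → 5
  π[a,f](U) → 5
  σ[a>5](π[a,f](U)) → 3

|E| = 3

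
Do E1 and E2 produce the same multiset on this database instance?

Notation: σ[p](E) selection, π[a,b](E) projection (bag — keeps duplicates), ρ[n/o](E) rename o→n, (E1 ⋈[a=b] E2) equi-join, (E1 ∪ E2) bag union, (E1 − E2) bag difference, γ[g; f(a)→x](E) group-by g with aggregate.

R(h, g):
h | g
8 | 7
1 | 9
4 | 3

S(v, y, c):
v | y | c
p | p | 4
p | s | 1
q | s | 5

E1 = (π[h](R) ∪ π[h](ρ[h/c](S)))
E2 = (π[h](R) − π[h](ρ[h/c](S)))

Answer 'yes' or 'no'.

E1 stepwise |·|:
  R → 3
  π[h](R) → 3
  S → 3
  ρ[h/c](S) → 3
  π[h](ρ[h/c](S)) → 3
  (π[h](R) ∪ π[h](ρ[h/c](S))) → 6
E2 stepwise |·|:
  R → 3
  π[h](R) → 3
  S → 3
  ρ[h/c](S) → 3
  π[h](ρ[h/c](S)) → 3
  (π[h](R) − π[h](ρ[h/c](S))) → 1

E1 result:
h
1
1
4
4
5
8
E2 result:
h
8
Witness: (1,) appears 2× in E1 but 0× in E2.

no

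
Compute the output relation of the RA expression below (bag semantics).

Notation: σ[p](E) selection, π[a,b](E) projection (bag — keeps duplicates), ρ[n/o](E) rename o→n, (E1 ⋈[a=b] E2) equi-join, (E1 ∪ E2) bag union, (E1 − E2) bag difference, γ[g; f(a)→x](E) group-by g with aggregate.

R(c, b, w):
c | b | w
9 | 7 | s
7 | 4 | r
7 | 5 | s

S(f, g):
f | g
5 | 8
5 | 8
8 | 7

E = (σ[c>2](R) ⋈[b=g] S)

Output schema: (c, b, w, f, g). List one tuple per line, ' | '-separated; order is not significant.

Subexpression sizes:
  R → 3
  σ[c>2](R) → 3
  S → 3
  (σ[c>2](R) ⋈[b=g] S) → 1

== RESULT ==
c | b | w | f | g
9 | 7 | s | 8 | 7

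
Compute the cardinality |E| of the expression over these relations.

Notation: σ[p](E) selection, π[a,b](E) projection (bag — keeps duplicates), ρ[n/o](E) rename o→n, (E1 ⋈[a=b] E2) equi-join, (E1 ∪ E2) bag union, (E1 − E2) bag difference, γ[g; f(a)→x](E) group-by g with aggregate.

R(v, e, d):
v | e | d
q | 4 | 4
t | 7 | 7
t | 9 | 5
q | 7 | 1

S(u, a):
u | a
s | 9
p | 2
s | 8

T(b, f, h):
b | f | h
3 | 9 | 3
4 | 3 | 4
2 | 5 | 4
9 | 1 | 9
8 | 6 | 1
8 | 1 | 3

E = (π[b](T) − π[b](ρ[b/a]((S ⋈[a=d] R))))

Per-node cardinality:
  T → 6
  π[b](T) → 6
  S → 3
  R → 4
  (S ⋈[a=d] R) → 0
  ρ[b/a]((S ⋈[a=d] R)) → 0
  π[b](ρ[b/a]((S ⋈[a=d] R))) → 0
  (π[b](T) − π[b](ρ[b/a]((S ⋈[a=d] R)))) → 6

|E| = 6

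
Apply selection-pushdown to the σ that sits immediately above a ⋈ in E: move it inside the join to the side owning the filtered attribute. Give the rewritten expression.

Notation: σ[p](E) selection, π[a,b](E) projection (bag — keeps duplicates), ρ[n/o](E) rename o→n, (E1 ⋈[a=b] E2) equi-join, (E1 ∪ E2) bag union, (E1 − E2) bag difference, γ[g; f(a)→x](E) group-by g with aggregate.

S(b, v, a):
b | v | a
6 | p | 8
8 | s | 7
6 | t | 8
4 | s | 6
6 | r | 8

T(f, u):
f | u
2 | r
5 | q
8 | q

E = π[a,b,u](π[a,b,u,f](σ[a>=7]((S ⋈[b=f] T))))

σ filters on a, owned by the left side.
E' = π[a,b,u](π[a,b,u,f]((σ[a>=7](S) ⋈[b=f] T)))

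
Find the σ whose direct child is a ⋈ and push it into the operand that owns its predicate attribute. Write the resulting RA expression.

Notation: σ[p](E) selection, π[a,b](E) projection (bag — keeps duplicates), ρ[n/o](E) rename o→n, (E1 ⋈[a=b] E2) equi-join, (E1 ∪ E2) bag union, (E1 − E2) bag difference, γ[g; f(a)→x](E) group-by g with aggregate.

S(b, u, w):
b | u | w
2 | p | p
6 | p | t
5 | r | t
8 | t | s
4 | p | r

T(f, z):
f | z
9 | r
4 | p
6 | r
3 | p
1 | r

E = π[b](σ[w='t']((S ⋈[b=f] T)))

σ filters on w, owned by the left side.
E' = π[b]((σ[w='t'](S) ⋈[b=f] T))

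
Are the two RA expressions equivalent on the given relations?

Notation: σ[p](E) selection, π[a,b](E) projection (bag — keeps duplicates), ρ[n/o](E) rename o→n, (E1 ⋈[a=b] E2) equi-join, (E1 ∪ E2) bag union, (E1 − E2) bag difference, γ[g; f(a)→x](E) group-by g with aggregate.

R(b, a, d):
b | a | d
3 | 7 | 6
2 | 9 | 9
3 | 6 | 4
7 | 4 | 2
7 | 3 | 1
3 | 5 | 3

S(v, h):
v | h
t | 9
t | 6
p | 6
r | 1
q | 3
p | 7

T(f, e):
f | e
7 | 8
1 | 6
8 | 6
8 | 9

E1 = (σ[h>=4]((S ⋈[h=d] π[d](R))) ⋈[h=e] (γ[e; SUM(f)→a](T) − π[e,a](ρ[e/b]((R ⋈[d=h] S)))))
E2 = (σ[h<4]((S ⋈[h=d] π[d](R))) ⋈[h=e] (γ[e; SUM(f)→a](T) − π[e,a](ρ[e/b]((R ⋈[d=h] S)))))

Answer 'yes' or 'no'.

E1 subexpression sizes:
  S → 6
  R → 6
  π[d](R) → 6
  (S ⋈[h=d] π[d](R)) → 5
  σ[h>=4]((S ⋈[h=d] π[d](R))) → 3
  T → 4
  γ[e; SUM(f)→a](T) → 3
  R → 6
  S → 6
  (R ⋈[d=h] S) → 5
  ρ[e/b]((R ⋈[d=h] S)) → 5
  π[e,a](ρ[e/b]((R ⋈[d=h] S))) → 5
  (γ[e; SUM(f)→a](T) − π[e,a](ρ[e/b]((R ⋈[d=h] S)))) → 3
  (σ[h>=4]((S ⋈[h=d] π[d](R))) ⋈[h=e] (γ[e; SUM(f)→a](T) − π[e,a](ρ[e/b]((R ⋈[d=h] S))))) → 3
E2 subexpression sizes:
  S → 6
  R → 6
  π[d](R) → 6
  (S ⋈[h=d] π[d](R)) → 5
  σ[h<4]((S ⋈[h=d] π[d](R))) → 2
  T → 4
  γ[e; SUM(f)→a](T) → 3
  R → 6
  S → 6
  (R ⋈[d=h] S) → 5
  ρ[e/b]((R ⋈[d=h] S)) → 5
  π[e,a](ρ[e/b]((R ⋈[d=h] S))) → 5
  (γ[e; SUM(f)→a](T) − π[e,a](ρ[e/b]((R ⋈[d=h] S)))) → 3
  (σ[h<4]((S ⋈[h=d] π[d](R))) ⋈[h=e] (γ[e; SUM(f)→a](T) − π[e,a](ρ[e/b]((R ⋈[d=h] S))))) → 0

E1 result:
v | h | d | e | a
p | 6 | 6 | 6 | 9
t | 6 | 6 | 6 | 9
t | 9 | 9 | 9 | 8
E2 result:
v | h | d | e | a
(0 rows)
Witness: ('p', 6, 6, 6, 9) appears 1× in E1 but 0× in E2.

no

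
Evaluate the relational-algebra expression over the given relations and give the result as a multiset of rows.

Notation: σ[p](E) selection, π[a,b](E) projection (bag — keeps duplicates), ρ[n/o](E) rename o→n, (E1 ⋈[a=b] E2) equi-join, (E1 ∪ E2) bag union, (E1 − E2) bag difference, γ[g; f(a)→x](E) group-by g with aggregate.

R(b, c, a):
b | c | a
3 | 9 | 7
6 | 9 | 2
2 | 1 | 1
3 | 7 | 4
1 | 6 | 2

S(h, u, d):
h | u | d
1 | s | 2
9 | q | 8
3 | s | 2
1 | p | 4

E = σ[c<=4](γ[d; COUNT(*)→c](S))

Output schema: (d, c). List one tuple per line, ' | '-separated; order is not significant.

Row counts bottom-up:
  S → 4
  γ[d; COUNT(*)→c](S) → 3
  σ[c<=4](γ[d; COUNT(*)→c](S)) → 3

== RESULT ==
d | c
2 | 2
4 | 1
8 | 1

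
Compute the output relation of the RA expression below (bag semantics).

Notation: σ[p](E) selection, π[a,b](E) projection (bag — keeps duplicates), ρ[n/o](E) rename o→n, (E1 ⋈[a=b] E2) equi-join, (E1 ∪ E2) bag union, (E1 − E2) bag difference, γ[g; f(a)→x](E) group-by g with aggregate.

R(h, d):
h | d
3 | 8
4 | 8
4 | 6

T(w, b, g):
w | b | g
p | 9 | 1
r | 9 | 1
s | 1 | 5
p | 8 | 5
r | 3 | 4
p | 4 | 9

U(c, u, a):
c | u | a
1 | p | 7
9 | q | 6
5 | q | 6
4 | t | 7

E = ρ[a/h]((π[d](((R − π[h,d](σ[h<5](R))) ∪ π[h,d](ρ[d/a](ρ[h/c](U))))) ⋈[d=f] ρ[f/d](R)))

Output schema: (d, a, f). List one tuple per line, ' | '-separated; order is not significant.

Per-node cardinality:
  R → 3
  R → 3
  σ[h<5](R) → 3
  π[h,d](σ[h<5](R)) → 3
  (R − π[h,d](σ[h<5](R))) → 0
  U → 4
  ρ[h/c](U) → 4
  ρ[d/a](ρ[h/c](U)) → 4
  π[h,d](ρ[d/a](ρ[h/c](U))) → 4
  ((R − π[h,d](σ[h<5](R))) ∪ π[h,d](ρ[d/a](ρ[h/c](U)))) → 4
  π[d](((R − π[h,d](σ[h<5](R))) ∪ π[h,d](ρ[d/a](ρ[h/c](U))))) → 4
  R → 3
  ρ[f/d](R) → 3
  (π[d](((R − π[h,d](σ[h<5](R))) ∪ π[h,d](ρ[d/a](ρ[h/c](U))))) ⋈[d=f] ρ[f/d](R)) → 2
  ρ[a/h]((π[d](((R − π[h,d](σ[h<5](R))) ∪ π[h,d](ρ[d/a](ρ[h/c](U))))) ⋈[d=f] ρ[f/d](R))) → 2

== RESULT ==
d | a | f
6 | 4 | 6
6 | 4 | 6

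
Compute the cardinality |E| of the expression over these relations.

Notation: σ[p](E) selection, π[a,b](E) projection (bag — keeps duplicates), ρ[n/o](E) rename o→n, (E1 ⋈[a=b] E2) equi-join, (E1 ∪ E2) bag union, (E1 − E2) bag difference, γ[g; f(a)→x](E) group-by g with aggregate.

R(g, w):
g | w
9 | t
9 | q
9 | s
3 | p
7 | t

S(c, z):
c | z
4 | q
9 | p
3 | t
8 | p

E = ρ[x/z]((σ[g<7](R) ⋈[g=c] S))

Per-node cardinality:
  R → 5
  σ[g<7](R) → 1
  S → 4
  (σ[g<7](R) ⋈[g=c] S) → 1
  ρ[x/z]((σ[g<7](R) ⋈[g=c] S)) → 1

|E| = 1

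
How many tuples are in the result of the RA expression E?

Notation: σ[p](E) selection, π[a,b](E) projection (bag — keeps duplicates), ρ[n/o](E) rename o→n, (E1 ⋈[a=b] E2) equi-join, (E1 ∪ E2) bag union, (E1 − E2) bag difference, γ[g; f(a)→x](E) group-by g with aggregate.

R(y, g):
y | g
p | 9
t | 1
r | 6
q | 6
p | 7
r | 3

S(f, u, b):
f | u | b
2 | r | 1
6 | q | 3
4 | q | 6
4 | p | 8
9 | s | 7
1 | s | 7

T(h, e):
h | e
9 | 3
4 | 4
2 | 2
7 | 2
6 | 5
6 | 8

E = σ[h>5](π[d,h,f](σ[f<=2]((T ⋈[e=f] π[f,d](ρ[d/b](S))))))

Row counts bottom-up:
  T → 6
  S → 6
  ρ[d/b](S) → 6
  π[f,d](ρ[d/b](S)) → 6
  (T ⋈[e=f] π[f,d](ρ[d/b](S))) → 4
  σ[f<=2]((T ⋈[e=f] π[f,d](ρ[d/b](S)))) → 2
  π[d,h,f](σ[f<=2]((T ⋈[e=f] π[f,d](ρ[d/b](S))))) → 2
  σ[h>5](π[d,h,f](σ[f<=2]((T ⋈[e=f] π[f,d](ρ[d/b](S)))))) → 1

|E| = 1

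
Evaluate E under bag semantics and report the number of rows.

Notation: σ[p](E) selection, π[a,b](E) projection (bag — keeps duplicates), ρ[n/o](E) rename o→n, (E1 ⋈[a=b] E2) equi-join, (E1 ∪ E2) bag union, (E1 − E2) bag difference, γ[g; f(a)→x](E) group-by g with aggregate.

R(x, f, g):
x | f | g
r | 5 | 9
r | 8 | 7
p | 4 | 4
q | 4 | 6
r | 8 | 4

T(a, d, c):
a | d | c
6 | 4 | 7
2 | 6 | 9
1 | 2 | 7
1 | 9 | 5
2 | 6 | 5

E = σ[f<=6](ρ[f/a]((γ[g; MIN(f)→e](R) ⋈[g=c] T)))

Row counts bottom-up:
  R → 5
  γ[g; MIN(f)→e](R) → 4
  T → 5
  (γ[g; MIN(f)→e](R) ⋈[g=c] T) → 3
  ρ[f/a]((γ[g; MIN(f)→e](R) ⋈[g=c] T)) → 3
  σ[f<=6](ρ[f/a]((γ[g; MIN(f)→e](R) ⋈[g=c] T))) → 3

|E| = 3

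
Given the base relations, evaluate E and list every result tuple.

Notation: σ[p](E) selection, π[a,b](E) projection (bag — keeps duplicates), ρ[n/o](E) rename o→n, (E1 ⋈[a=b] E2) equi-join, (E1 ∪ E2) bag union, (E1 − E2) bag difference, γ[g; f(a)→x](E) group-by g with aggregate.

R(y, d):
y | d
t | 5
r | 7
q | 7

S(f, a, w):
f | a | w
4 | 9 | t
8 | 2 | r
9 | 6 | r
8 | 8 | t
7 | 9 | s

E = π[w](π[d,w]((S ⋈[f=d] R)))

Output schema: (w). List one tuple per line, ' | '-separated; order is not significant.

Stepwise |·|:
  S → 5
  R → 3
  (S ⋈[f=d] R) → 2
  π[d,w]((S ⋈[f=d] R)) → 2
  π[w](π[d,w]((S ⋈[f=d] R))) → 2

== RESULT ==
w
s
s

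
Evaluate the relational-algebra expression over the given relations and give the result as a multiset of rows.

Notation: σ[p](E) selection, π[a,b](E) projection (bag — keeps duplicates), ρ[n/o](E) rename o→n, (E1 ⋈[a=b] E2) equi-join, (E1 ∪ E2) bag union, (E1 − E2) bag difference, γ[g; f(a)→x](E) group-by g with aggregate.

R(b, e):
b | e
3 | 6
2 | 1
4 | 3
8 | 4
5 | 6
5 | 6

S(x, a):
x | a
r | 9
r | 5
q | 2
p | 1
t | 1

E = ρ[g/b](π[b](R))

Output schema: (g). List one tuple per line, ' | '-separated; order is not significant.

Row counts bottom-up:
  R → 6
  π[b](R) → 6
  ρ[g/b](π[b](R)) → 6

== RESULT ==
g
2
3
4
5
5
8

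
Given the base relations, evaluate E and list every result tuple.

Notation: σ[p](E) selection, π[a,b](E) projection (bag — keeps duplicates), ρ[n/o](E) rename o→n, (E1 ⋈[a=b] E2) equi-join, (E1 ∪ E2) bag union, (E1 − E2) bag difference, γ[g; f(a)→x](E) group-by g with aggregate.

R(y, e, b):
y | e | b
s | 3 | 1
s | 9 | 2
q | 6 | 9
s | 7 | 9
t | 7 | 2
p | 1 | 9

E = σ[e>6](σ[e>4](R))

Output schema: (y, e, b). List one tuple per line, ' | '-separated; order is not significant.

Subexpression sizes:
  R → 6
  σ[e>4](R) → 4
  σ[e>6](σ[e>4](R)) → 3

== RESULT ==
y | e | b
s | 7 | 9
s | 9 | 2
t | 7 | 2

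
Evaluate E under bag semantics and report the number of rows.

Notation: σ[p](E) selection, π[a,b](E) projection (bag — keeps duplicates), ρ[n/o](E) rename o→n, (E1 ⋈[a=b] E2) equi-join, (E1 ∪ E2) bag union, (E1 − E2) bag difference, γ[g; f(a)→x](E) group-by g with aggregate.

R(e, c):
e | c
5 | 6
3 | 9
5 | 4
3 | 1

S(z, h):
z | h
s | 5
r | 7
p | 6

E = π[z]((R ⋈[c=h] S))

Subexpression sizes:
  R → 4
  S → 3
  (R ⋈[c=h] S) → 1
  π[z]((R ⋈[c=h] S)) → 1

|E| = 1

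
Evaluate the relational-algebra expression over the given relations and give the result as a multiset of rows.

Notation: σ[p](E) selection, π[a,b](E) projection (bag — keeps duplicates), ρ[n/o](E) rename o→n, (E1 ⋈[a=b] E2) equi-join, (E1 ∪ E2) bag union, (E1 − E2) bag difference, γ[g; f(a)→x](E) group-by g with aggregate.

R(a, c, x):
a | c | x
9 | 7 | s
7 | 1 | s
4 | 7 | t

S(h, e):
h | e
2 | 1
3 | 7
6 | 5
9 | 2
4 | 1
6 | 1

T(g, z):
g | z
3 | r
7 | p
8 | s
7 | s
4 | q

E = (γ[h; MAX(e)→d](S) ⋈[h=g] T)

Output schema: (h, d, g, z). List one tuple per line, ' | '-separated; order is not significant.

Stepwise |·|:
  S → 6
  γ[h; MAX(e)→d](S) → 5
  T → 5
  (γ[h; MAX(e)→d](S) ⋈[h=g] T) → 2

== RESULT ==
h | d | g | z
3 | 7 | 3 | r
4 | 1 | 4 | q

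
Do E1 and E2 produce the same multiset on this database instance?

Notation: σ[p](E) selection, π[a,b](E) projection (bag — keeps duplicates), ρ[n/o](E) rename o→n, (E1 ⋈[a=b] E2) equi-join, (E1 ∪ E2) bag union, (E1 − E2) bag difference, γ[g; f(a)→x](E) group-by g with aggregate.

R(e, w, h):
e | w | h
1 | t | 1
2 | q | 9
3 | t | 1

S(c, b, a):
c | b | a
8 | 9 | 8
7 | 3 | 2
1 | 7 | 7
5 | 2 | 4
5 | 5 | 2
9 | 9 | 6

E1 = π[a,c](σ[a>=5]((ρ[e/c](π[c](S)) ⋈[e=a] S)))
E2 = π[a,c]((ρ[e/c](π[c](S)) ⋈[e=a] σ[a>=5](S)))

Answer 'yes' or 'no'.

E1 per-node cardinality:
  S → 6
  π[c](S) → 6
  ρ[e/c](π[c](S)) → 6
  S → 6
  (ρ[e/c](π[c](S)) ⋈[e=a] S) → 2
  σ[a>=5]((ρ[e/c](π[c](S)) ⋈[e=a] S)) → 2
  π[a,c](σ[a>=5]((ρ[e/c](π[c](S)) ⋈[e=a] S))) → 2
E2 per-node cardinality:
  S → 6
  π[c](S) → 6
  ρ[e/c](π[c](S)) → 6
  S → 6
  σ[a>=5](S) → 3
  (ρ[e/c](π[c](S)) ⋈[e=a] σ[a>=5](S)) → 2
  π[a,c]((ρ[e/c](π[c](S)) ⋈[e=a] σ[a>=5](S))) → 2

E1 and E2 produce the same multiset:
a | c
7 | 1
8 | 8

yes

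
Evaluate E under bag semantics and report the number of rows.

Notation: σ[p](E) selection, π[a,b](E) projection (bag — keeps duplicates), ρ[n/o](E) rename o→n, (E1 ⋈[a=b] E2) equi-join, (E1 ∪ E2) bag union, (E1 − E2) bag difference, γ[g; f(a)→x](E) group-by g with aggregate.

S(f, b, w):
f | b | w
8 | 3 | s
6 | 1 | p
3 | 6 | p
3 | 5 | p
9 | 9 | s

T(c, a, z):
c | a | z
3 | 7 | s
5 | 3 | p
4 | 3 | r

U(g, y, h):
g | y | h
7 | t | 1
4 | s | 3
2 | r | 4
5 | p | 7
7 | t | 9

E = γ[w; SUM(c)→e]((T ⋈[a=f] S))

Per-node cardinality:
  T → 3
  S → 5
  (T ⋈[a=f] S) → 4
  γ[w; SUM(c)→e]((T ⋈[a=f] S)) → 1

|E| = 1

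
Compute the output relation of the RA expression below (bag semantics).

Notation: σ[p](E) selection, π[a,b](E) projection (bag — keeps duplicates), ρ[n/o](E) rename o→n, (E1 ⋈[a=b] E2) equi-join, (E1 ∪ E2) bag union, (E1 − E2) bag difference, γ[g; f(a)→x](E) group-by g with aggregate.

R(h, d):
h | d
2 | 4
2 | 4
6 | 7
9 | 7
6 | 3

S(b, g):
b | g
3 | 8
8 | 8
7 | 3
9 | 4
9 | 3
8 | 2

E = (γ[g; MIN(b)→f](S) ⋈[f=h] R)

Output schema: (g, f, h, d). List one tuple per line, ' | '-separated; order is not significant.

Row counts bottom-up:
  S → 6
  γ[g; MIN(b)→f](S) → 4
  R → 5
  (γ[g; MIN(b)→f](S) ⋈[f=h] R) → 1

== RESULT ==
g | f | h | d
4 | 9 | 9 | 7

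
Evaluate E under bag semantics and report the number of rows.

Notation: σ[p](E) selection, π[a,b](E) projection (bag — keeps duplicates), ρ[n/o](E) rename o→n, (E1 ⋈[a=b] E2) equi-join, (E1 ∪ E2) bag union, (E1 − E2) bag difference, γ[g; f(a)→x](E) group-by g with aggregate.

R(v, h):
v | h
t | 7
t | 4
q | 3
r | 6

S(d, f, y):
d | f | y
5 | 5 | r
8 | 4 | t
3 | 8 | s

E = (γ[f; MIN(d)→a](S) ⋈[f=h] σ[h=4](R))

Subexpression sizes:
  S → 3
  γ[f; MIN(d)→a](S) → 3
  R → 4
  σ[h=4](R) → 1
  (γ[f; MIN(d)→a](S) ⋈[f=h] σ[h=4](R)) → 1

|E| = 1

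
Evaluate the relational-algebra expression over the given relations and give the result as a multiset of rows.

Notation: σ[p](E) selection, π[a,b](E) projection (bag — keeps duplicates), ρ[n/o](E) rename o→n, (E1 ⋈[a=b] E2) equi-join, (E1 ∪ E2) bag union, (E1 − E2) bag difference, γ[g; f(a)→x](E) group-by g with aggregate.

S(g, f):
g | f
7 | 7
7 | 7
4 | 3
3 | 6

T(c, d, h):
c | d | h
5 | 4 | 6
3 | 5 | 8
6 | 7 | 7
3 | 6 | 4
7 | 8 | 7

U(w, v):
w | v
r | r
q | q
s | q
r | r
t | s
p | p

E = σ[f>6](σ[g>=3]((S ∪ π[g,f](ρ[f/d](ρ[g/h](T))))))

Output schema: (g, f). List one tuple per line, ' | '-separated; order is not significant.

Stepwise |·|:
  S → 4
  T → 5
  ρ[g/h](T) → 5
  ρ[f/d](ρ[g/h](T)) → 5
  π[g,f](ρ[f/d](ρ[g/h](T))) → 5
  (S ∪ π[g,f](ρ[f/d](ρ[g/h](T)))) → 9
  σ[g>=3]((S ∪ π[g,f](ρ[f/d](ρ[g/h](T))))) → 9
  σ[f>6](σ[g>=3]((S ∪ π[g,f](ρ[f/d](ρ[g/h](T)))))) → 4

== RESULT ==
g | f
7 | 7
7 | 7
7 | 7
7 | 8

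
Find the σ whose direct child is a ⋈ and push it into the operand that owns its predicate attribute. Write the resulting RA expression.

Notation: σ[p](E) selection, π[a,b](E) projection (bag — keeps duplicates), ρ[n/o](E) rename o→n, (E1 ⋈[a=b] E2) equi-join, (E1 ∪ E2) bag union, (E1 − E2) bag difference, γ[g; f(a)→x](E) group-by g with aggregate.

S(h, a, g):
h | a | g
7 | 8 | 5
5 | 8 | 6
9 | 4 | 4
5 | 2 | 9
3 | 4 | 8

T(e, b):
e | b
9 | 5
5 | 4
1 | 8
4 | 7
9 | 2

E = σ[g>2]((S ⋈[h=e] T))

σ filters on g, owned by the left side.
E' = (σ[g>2](S) ⋈[h=e] T)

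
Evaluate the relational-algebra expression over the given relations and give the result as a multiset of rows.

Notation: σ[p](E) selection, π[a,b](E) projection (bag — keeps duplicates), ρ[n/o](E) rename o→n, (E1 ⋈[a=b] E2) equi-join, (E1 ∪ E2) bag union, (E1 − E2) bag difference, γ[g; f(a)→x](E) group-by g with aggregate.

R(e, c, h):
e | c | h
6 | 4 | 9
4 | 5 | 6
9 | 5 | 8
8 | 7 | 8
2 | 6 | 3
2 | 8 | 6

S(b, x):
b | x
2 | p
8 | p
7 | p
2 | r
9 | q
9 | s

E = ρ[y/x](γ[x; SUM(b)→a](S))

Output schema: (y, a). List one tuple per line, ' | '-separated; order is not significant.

Row counts bottom-up:
  S → 6
  γ[x; SUM(b)→a](S) → 4
  ρ[y/x](γ[x; SUM(b)→a](S)) → 4

== RESULT ==
y | a
p | 17
q | 9
r | 2
s | 9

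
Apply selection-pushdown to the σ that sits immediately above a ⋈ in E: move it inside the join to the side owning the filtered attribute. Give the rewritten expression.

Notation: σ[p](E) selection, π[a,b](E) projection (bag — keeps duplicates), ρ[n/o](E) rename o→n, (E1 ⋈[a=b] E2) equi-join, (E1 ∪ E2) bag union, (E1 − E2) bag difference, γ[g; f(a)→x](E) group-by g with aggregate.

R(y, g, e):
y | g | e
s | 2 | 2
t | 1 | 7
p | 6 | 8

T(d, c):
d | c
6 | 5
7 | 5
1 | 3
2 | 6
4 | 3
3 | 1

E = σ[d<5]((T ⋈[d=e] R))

σ filters on d, owned by the left side.
E' = (σ[d<5](T) ⋈[d=e] R)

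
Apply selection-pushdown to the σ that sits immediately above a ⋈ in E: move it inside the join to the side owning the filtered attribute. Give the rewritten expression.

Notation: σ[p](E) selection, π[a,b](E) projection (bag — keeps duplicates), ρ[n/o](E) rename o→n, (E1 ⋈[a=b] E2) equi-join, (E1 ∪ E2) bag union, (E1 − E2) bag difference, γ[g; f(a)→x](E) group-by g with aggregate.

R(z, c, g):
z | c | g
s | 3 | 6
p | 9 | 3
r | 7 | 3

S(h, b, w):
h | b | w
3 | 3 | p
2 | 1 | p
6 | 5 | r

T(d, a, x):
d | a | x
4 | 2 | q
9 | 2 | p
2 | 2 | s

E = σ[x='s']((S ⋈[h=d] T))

σ filters on x, owned by the right side.
E' = (S ⋈[h=d] σ[x='s'](T))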